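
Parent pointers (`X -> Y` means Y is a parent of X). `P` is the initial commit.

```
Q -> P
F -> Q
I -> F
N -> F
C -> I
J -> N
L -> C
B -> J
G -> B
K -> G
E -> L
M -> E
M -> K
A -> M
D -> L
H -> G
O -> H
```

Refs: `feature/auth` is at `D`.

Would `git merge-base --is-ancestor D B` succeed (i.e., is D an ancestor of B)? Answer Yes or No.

Ancestors of B: {B, F, J, N, P, Q}.
D is not in that set, so it is not an ancestor of B.

No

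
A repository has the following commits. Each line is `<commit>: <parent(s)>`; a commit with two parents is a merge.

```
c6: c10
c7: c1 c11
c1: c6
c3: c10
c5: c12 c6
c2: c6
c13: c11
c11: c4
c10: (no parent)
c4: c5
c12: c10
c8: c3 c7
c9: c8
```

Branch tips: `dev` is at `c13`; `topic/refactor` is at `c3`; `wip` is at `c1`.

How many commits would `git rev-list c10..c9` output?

Reachable from c9: {c1, c10, c11, c12, c3, c4, c5, c6, c7, c8, c9}.
Reachable from c10: {c10}.
In c9's history but not c10's: {c1, c11, c12, c3, c4, c5, c6, c7, c8, c9} — 10 commits.

10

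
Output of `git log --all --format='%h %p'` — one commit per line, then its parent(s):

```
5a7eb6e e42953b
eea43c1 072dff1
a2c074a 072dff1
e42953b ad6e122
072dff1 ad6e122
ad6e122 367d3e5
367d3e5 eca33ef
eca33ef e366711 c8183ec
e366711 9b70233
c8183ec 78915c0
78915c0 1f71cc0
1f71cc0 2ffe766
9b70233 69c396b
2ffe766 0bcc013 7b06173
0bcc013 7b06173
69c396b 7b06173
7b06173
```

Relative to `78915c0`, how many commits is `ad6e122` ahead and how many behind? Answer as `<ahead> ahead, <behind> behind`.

7 ahead, 0 behind

Reachable from ad6e122: {0bcc013, 1f71cc0, 2ffe766, 367d3e5, 69c396b, 78915c0, 7b06173, 9b70233, ad6e122, c8183ec, e366711, eca33ef}.
Reachable from 78915c0: {0bcc013, 1f71cc0, 2ffe766, 78915c0, 7b06173}.
Only in ad6e122's history (ahead): {367d3e5, 69c396b, 9b70233, ad6e122, c8183ec, e366711, eca33ef} — 7.
Only in 78915c0's history (behind): {} — 0.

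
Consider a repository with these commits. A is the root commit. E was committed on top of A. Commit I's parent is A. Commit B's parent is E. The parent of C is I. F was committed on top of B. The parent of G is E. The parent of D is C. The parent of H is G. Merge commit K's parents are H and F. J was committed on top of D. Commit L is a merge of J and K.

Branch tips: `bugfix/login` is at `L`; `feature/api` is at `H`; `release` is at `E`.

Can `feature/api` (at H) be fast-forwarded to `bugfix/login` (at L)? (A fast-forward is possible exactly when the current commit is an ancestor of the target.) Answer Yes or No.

Yes

A fast-forward from H to L is possible iff H is an ancestor of L.
Ancestors of L: {A, B, C, D, E, F, G, H, I, J, K, L}.
H is among them, so fast-forward is possible.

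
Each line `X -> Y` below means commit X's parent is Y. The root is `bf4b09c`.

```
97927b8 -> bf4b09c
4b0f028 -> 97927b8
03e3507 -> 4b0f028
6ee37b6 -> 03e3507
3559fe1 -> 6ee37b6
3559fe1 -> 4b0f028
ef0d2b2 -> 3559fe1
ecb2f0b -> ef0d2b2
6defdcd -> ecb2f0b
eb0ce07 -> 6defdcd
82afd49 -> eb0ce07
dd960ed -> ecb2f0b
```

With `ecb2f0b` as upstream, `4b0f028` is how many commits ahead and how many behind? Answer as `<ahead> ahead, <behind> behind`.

Reachable from 4b0f028: {4b0f028, 97927b8, bf4b09c}.
Reachable from ecb2f0b: {03e3507, 3559fe1, 4b0f028, 6ee37b6, 97927b8, bf4b09c, ecb2f0b, ef0d2b2}.
Only in 4b0f028's history (ahead): {} — 0.
Only in ecb2f0b's history (behind): {03e3507, 3559fe1, 6ee37b6, ecb2f0b, ef0d2b2} — 5.

0 ahead, 5 behind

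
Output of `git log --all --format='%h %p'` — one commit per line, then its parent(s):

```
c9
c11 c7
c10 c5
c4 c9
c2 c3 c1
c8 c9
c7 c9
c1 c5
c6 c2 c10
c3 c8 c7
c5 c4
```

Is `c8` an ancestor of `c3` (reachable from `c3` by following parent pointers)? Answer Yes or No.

Yes

Ancestors of c3 (commits reachable by following parents): {c3, c7, c8, c9}.
c8 is in that set, so it is an ancestor of c3.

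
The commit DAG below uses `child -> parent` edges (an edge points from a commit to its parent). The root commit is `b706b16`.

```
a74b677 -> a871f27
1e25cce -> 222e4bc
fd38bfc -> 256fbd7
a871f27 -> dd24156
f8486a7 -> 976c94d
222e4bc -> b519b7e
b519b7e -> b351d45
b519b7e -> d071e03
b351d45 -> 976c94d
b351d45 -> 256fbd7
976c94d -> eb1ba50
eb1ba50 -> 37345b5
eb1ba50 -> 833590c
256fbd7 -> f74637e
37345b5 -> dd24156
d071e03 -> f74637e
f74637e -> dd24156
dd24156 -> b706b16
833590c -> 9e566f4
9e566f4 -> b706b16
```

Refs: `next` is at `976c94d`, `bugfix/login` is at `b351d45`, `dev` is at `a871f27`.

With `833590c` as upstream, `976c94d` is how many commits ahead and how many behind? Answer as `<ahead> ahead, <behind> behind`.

Reachable from 976c94d: {37345b5, 833590c, 976c94d, 9e566f4, b706b16, dd24156, eb1ba50}.
Reachable from 833590c: {833590c, 9e566f4, b706b16}.
Only in 976c94d's history (ahead): {37345b5, 976c94d, dd24156, eb1ba50} — 4.
Only in 833590c's history (behind): {} — 0.

4 ahead, 0 behind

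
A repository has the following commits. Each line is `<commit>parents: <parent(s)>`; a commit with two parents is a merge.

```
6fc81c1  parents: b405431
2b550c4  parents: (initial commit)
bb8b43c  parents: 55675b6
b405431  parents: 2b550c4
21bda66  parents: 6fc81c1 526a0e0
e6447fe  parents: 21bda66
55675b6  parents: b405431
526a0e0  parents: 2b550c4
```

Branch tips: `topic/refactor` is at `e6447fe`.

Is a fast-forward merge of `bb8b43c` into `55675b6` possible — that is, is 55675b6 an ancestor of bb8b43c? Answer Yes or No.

Yes

A fast-forward from 55675b6 to bb8b43c is possible iff 55675b6 is an ancestor of bb8b43c.
Ancestors of bb8b43c: {2b550c4, 55675b6, b405431, bb8b43c}.
55675b6 is among them, so fast-forward is possible.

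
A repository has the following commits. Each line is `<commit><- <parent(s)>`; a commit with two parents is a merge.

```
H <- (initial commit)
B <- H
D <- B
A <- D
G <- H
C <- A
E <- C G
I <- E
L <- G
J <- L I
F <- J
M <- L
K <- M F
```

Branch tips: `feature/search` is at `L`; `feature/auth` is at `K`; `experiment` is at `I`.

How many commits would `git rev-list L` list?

3

Walking parent pointers from L: reachable set = {G, H, L}.
That is 3 commits.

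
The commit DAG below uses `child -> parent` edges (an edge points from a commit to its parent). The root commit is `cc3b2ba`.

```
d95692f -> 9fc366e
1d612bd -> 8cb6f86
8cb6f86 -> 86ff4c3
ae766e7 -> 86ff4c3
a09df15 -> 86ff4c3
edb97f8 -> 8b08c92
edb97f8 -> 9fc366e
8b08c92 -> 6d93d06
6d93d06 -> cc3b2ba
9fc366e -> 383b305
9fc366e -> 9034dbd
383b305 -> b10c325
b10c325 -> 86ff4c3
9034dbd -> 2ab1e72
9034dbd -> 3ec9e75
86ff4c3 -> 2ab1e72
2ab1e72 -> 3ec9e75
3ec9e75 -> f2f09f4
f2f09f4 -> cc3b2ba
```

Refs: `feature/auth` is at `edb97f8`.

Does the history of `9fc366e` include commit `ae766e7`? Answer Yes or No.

Ancestors of 9fc366e: {2ab1e72, 383b305, 3ec9e75, 86ff4c3, 9034dbd, 9fc366e, b10c325, cc3b2ba, f2f09f4}.
ae766e7 is not in that set, so it is not an ancestor of 9fc366e.

No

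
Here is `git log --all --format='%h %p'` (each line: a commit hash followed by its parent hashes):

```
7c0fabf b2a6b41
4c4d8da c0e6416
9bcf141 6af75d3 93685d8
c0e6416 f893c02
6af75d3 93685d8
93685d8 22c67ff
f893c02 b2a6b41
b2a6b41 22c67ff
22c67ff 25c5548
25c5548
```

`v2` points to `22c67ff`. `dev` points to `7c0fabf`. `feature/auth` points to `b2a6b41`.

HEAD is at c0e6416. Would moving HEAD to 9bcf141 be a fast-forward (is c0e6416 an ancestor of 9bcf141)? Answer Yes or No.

A fast-forward from c0e6416 to 9bcf141 is possible iff c0e6416 is an ancestor of 9bcf141.
Ancestors of 9bcf141: {22c67ff, 25c5548, 6af75d3, 93685d8, 9bcf141}.
c0e6416 is not among them, so fast-forward is not possible.

No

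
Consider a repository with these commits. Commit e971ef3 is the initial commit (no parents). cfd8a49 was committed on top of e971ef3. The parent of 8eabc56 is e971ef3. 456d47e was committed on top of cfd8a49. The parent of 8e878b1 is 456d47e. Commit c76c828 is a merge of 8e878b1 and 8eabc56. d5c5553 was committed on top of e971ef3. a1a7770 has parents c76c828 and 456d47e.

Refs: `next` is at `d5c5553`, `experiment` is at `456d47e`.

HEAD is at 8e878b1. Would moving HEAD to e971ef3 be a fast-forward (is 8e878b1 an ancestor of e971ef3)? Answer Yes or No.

A fast-forward from 8e878b1 to e971ef3 is possible iff 8e878b1 is an ancestor of e971ef3.
Ancestors of e971ef3: {e971ef3}.
8e878b1 is not among them, so fast-forward is not possible.

No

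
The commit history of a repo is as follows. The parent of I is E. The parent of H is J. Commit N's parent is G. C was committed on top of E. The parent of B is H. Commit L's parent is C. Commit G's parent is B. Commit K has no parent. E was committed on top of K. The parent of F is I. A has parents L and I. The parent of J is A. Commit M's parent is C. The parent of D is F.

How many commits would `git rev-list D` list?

5

Walking parent pointers from D: reachable set = {D, E, F, I, K}.
That is 5 commits.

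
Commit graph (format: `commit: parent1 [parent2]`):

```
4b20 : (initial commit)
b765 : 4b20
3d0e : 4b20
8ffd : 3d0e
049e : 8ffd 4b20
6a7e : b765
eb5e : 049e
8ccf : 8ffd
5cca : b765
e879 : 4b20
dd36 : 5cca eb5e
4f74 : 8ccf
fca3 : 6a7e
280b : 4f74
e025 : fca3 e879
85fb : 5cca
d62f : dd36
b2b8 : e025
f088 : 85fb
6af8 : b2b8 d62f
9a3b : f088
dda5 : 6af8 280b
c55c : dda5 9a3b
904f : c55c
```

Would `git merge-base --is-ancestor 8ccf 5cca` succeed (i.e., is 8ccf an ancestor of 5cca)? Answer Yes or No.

No

Ancestors of 5cca: {4b20, 5cca, b765}.
8ccf is not in that set, so it is not an ancestor of 5cca.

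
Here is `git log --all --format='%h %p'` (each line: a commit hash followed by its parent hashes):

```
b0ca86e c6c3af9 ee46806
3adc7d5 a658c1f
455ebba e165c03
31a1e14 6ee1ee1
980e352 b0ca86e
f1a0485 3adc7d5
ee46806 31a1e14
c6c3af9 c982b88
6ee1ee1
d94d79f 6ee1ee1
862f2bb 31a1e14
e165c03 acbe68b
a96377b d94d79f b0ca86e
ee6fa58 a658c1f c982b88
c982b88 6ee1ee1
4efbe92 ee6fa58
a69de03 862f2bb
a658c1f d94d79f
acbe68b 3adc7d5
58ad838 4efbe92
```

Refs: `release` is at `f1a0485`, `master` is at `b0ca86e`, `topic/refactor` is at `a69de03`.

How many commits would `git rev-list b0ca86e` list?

6

Walking parent pointers from b0ca86e: reachable set = {31a1e14, 6ee1ee1, b0ca86e, c6c3af9, c982b88, ee46806}.
That is 6 commits.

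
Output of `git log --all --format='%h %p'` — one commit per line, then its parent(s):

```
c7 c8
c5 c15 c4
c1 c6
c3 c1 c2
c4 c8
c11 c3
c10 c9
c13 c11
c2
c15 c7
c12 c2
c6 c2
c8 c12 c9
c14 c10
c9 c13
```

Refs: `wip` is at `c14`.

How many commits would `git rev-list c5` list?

Walking parent pointers from c5: reachable set = {c1, c11, c12, c13, c15, c2, c3, c4, c5, c6, c7, c8, c9}.
That is 13 commits.

13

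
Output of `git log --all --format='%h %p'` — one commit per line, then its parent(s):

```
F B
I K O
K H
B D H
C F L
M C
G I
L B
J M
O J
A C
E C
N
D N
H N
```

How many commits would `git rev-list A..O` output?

Reachable from O: {B, C, D, F, H, J, L, M, N, O}.
Reachable from A: {A, B, C, D, F, H, L, N}.
In O's history but not A's: {J, M, O} — 3 commits.

3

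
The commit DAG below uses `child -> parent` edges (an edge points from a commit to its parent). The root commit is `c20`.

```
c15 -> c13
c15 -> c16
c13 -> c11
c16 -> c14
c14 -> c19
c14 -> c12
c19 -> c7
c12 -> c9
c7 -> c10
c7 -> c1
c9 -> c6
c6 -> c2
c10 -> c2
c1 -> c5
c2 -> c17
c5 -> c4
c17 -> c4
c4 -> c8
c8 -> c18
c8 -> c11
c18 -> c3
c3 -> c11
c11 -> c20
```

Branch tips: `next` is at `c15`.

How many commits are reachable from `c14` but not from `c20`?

Reachable from c14: {c1, c10, c11, c12, c14, c17, c18, c19, c2, c20, c3, c4, c5, c6, c7, c8, c9}.
Reachable from c20: {c20}.
In c14's history but not c20's: {c1, c10, c11, c12, c14, c17, c18, c19, c2, c3, c4, c5, c6, c7, c8, c9} — 16 commits.

16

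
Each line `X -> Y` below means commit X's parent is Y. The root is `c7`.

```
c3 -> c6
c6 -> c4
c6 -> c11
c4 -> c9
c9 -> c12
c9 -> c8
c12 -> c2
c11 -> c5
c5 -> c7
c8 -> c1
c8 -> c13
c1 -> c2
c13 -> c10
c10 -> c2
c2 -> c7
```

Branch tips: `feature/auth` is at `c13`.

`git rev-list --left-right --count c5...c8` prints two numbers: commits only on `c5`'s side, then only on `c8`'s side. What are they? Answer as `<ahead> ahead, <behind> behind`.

1 ahead, 5 behind

Reachable from c5: {c5, c7}.
Reachable from c8: {c1, c10, c13, c2, c7, c8}.
Only in c5's history (ahead): {c5} — 1.
Only in c8's history (behind): {c1, c10, c13, c2, c8} — 5.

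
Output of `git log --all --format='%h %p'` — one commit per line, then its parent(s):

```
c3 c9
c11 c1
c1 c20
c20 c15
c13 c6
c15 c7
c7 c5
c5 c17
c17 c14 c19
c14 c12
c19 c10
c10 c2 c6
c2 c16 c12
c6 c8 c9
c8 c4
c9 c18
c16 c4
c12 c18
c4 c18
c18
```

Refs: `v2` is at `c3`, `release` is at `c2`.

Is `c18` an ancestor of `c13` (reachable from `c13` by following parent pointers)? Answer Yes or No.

Ancestors of c13 (commits reachable by following parents): {c13, c18, c4, c6, c8, c9}.
c18 is in that set, so it is an ancestor of c13.

Yes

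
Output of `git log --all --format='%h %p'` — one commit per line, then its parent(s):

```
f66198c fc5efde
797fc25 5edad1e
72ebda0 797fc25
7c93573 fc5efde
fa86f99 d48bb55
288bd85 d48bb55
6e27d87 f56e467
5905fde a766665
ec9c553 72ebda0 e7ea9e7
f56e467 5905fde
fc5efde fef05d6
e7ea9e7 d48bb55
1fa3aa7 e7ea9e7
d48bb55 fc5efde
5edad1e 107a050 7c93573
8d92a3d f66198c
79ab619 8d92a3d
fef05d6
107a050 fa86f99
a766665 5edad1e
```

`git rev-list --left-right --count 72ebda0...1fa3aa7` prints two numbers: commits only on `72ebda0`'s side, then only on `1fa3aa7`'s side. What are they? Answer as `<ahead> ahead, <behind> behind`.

Reachable from 72ebda0: {107a050, 5edad1e, 72ebda0, 797fc25, 7c93573, d48bb55, fa86f99, fc5efde, fef05d6}.
Reachable from 1fa3aa7: {1fa3aa7, d48bb55, e7ea9e7, fc5efde, fef05d6}.
Only in 72ebda0's history (ahead): {107a050, 5edad1e, 72ebda0, 797fc25, 7c93573, fa86f99} — 6.
Only in 1fa3aa7's history (behind): {1fa3aa7, e7ea9e7} — 2.

6 ahead, 2 behind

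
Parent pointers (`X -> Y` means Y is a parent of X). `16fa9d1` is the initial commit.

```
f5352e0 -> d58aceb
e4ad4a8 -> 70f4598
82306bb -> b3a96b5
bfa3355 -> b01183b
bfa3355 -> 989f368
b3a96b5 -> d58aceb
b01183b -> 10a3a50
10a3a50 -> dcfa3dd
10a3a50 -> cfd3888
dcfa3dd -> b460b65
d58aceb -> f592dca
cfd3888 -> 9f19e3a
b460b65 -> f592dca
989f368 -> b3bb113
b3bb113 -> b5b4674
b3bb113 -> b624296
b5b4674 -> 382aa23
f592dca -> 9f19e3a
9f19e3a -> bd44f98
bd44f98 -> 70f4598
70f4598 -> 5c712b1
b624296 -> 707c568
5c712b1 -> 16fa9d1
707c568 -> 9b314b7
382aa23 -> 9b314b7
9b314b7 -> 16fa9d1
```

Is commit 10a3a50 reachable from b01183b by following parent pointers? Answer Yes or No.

Yes

Ancestors of b01183b (commits reachable by following parents): {10a3a50, 16fa9d1, 5c712b1, 70f4598, 9f19e3a, b01183b, b460b65, bd44f98, cfd3888, dcfa3dd, f592dca}.
10a3a50 is in that set, so it is an ancestor of b01183b.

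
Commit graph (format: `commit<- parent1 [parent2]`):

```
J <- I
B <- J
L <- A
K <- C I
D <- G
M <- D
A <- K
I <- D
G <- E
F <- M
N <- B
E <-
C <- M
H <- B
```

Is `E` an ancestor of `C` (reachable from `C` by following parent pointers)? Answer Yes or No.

Yes

Ancestors of C (commits reachable by following parents): {C, D, E, G, M}.
E is in that set, so it is an ancestor of C.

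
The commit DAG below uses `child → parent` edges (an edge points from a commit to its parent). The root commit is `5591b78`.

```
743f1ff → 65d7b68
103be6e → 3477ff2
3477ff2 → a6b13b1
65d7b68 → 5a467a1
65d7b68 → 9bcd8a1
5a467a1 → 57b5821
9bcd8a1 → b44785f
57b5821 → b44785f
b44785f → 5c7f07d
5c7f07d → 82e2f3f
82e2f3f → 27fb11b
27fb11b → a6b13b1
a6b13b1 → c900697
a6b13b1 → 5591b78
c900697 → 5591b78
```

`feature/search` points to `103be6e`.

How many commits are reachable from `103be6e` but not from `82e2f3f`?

Reachable from 103be6e: {103be6e, 3477ff2, 5591b78, a6b13b1, c900697}.
Reachable from 82e2f3f: {27fb11b, 5591b78, 82e2f3f, a6b13b1, c900697}.
In 103be6e's history but not 82e2f3f's: {103be6e, 3477ff2} — 2 commits.

2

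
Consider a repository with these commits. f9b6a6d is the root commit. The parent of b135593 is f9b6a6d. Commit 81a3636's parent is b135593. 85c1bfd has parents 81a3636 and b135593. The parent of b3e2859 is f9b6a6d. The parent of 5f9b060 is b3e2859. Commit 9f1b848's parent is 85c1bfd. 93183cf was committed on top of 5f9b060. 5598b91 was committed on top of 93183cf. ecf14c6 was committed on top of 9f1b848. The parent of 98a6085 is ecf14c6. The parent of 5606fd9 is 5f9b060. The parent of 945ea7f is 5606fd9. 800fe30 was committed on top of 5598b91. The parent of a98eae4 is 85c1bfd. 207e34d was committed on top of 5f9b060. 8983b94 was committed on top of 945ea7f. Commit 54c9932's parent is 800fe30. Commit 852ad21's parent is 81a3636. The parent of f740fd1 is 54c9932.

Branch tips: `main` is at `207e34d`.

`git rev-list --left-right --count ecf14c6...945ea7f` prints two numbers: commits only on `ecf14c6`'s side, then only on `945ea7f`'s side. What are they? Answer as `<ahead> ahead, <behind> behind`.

Reachable from ecf14c6: {81a3636, 85c1bfd, 9f1b848, b135593, ecf14c6, f9b6a6d}.
Reachable from 945ea7f: {5606fd9, 5f9b060, 945ea7f, b3e2859, f9b6a6d}.
Only in ecf14c6's history (ahead): {81a3636, 85c1bfd, 9f1b848, b135593, ecf14c6} — 5.
Only in 945ea7f's history (behind): {5606fd9, 5f9b060, 945ea7f, b3e2859} — 4.

5 ahead, 4 behind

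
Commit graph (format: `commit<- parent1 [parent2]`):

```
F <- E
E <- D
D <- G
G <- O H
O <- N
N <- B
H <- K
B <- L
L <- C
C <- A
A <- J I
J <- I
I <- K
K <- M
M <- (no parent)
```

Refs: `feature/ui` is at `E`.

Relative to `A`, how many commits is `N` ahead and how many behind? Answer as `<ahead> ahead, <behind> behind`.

4 ahead, 0 behind

Reachable from N: {A, B, C, I, J, K, L, M, N}.
Reachable from A: {A, I, J, K, M}.
Only in N's history (ahead): {B, C, L, N} — 4.
Only in A's history (behind): {} — 0.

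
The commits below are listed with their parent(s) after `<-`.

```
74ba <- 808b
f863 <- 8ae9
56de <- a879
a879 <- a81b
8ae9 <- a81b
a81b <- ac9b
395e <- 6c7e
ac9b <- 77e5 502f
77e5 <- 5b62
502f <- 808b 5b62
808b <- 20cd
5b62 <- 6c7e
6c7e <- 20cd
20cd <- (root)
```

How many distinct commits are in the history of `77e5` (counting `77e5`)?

4

Walking parent pointers from 77e5: reachable set = {20cd, 5b62, 6c7e, 77e5}.
That is 4 commits.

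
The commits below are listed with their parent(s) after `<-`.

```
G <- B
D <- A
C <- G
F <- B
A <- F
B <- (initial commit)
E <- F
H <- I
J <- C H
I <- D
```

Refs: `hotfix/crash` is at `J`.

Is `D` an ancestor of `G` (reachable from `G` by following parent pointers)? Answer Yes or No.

No

Ancestors of G: {B, G}.
D is not in that set, so it is not an ancestor of G.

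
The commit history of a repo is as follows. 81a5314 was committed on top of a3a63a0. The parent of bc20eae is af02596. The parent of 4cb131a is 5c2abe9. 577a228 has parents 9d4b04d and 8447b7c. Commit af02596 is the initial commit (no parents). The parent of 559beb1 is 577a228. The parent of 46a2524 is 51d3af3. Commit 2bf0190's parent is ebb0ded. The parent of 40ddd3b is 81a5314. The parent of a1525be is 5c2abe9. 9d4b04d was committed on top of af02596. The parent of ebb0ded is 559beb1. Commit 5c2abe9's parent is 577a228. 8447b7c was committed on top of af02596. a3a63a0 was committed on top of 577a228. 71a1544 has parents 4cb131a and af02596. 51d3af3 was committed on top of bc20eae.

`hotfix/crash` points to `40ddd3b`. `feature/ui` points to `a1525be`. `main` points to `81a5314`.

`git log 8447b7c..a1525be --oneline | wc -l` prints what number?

4

Reachable from a1525be: {577a228, 5c2abe9, 8447b7c, 9d4b04d, a1525be, af02596}.
Reachable from 8447b7c: {8447b7c, af02596}.
In a1525be's history but not 8447b7c's: {577a228, 5c2abe9, 9d4b04d, a1525be} — 4 commits.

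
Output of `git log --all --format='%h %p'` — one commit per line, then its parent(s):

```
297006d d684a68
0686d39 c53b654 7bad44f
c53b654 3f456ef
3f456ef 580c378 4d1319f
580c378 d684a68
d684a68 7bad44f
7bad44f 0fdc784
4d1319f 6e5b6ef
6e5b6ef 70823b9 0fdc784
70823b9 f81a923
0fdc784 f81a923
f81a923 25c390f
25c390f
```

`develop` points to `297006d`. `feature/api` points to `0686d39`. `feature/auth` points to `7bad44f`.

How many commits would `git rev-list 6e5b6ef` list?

Walking parent pointers from 6e5b6ef: reachable set = {0fdc784, 25c390f, 6e5b6ef, 70823b9, f81a923}.
That is 5 commits.

5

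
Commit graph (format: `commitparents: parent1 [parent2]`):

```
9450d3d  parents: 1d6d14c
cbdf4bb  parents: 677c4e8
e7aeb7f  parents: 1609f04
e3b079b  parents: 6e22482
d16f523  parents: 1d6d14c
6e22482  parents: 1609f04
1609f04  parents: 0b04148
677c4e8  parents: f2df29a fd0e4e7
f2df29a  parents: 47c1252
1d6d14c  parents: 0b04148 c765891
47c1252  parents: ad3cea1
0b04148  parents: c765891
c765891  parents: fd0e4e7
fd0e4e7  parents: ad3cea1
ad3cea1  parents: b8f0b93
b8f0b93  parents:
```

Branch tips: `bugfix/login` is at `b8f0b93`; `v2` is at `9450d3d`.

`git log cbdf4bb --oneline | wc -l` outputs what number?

7

Walking parent pointers from cbdf4bb: reachable set = {47c1252, 677c4e8, ad3cea1, b8f0b93, cbdf4bb, f2df29a, fd0e4e7}.
That is 7 commits.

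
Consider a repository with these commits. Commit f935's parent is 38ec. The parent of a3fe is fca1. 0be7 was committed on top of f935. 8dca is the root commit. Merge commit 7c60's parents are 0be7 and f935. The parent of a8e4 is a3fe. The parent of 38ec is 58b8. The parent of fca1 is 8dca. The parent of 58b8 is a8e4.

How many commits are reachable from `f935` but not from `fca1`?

Reachable from f935: {38ec, 58b8, 8dca, a3fe, a8e4, f935, fca1}.
Reachable from fca1: {8dca, fca1}.
In f935's history but not fca1's: {38ec, 58b8, a3fe, a8e4, f935} — 5 commits.

5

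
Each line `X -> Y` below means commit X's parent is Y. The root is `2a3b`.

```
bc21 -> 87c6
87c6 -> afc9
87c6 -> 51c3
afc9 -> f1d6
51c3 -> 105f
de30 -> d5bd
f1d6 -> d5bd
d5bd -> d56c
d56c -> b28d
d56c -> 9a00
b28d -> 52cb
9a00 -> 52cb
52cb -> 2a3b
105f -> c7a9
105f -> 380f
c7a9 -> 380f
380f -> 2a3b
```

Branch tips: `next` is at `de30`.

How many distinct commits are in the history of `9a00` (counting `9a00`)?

3

Walking parent pointers from 9a00: reachable set = {2a3b, 52cb, 9a00}.
That is 3 commits.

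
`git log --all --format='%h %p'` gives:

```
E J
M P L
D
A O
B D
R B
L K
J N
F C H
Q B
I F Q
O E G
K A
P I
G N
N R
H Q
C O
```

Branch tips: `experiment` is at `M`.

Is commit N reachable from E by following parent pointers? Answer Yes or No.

Ancestors of E (commits reachable by following parents): {B, D, E, J, N, R}.
N is in that set, so it is an ancestor of E.

Yes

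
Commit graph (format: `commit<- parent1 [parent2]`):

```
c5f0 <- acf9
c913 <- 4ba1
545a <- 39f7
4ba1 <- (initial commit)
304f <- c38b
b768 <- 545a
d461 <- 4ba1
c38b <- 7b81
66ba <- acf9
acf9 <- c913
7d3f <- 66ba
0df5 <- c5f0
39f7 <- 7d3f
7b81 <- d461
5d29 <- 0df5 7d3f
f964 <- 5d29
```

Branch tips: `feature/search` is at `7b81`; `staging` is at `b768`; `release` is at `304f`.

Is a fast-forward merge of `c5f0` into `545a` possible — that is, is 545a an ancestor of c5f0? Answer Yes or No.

A fast-forward from 545a to c5f0 is possible iff 545a is an ancestor of c5f0.
Ancestors of c5f0: {4ba1, acf9, c5f0, c913}.
545a is not among them, so fast-forward is not possible.

No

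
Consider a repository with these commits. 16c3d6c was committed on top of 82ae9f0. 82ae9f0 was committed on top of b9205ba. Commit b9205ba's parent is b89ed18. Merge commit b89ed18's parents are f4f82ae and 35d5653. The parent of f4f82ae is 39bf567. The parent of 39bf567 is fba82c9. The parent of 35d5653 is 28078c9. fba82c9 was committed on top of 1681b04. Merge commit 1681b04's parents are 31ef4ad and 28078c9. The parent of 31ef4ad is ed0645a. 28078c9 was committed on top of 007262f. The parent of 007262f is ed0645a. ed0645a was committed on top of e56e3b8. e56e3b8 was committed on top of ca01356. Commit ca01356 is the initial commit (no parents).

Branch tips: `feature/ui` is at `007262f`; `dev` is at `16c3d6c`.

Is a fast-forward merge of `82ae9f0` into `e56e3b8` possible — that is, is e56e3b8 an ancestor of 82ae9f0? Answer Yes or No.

Yes

A fast-forward from e56e3b8 to 82ae9f0 is possible iff e56e3b8 is an ancestor of 82ae9f0.
Ancestors of 82ae9f0: {007262f, 1681b04, 28078c9, 31ef4ad, 35d5653, 39bf567, 82ae9f0, b89ed18, b9205ba, ca01356, e56e3b8, ed0645a, f4f82ae, fba82c9}.
e56e3b8 is among them, so fast-forward is possible.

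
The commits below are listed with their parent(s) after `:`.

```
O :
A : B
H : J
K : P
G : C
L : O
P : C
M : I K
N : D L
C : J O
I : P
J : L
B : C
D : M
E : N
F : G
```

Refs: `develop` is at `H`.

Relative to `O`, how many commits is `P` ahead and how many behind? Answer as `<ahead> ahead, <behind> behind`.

Reachable from P: {C, J, L, O, P}.
Reachable from O: {O}.
Only in P's history (ahead): {C, J, L, P} — 4.
Only in O's history (behind): {} — 0.

4 ahead, 0 behind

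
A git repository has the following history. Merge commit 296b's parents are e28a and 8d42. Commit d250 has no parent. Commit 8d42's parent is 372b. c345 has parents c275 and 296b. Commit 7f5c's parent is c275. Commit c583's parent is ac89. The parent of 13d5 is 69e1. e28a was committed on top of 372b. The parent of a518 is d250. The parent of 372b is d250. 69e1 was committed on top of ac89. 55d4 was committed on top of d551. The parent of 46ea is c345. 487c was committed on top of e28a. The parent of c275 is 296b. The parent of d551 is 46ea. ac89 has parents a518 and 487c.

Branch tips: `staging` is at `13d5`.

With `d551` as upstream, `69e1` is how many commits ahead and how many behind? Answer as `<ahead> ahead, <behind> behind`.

4 ahead, 6 behind

Reachable from 69e1: {372b, 487c, 69e1, a518, ac89, d250, e28a}.
Reachable from d551: {296b, 372b, 46ea, 8d42, c275, c345, d250, d551, e28a}.
Only in 69e1's history (ahead): {487c, 69e1, a518, ac89} — 4.
Only in d551's history (behind): {296b, 46ea, 8d42, c275, c345, d551} — 6.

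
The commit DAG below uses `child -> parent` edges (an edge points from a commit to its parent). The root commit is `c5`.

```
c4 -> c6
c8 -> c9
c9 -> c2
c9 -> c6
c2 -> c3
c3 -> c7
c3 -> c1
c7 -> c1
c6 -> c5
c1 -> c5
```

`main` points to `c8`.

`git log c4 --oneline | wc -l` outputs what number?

3

Walking parent pointers from c4: reachable set = {c4, c5, c6}.
That is 3 commits.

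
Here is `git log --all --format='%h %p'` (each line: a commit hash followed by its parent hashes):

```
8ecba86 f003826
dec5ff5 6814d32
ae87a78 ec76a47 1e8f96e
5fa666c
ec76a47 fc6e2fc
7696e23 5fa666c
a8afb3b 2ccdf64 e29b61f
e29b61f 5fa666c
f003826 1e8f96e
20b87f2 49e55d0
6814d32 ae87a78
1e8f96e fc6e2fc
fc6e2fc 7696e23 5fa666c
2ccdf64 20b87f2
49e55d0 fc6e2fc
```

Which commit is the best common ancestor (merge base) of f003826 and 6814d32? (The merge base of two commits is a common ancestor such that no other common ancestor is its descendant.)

1e8f96e

Ancestors of f003826: {1e8f96e, 5fa666c, 7696e23, f003826, fc6e2fc}.
Ancestors of 6814d32: {1e8f96e, 5fa666c, 6814d32, 7696e23, ae87a78, ec76a47, fc6e2fc}.
Common ancestors: {1e8f96e, 5fa666c, 7696e23, fc6e2fc}.
Among these, 1e8f96e is not an ancestor of any other common ancestor — it is the merge base.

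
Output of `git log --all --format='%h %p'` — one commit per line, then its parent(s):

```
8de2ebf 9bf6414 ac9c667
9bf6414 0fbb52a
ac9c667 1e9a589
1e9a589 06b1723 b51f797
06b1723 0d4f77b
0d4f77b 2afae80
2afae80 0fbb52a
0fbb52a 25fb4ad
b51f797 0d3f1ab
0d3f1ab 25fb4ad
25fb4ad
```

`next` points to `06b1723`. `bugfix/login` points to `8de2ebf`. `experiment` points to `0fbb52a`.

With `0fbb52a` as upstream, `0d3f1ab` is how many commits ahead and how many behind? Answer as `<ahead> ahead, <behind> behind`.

1 ahead, 1 behind

Reachable from 0d3f1ab: {0d3f1ab, 25fb4ad}.
Reachable from 0fbb52a: {0fbb52a, 25fb4ad}.
Only in 0d3f1ab's history (ahead): {0d3f1ab} — 1.
Only in 0fbb52a's history (behind): {0fbb52a} — 1.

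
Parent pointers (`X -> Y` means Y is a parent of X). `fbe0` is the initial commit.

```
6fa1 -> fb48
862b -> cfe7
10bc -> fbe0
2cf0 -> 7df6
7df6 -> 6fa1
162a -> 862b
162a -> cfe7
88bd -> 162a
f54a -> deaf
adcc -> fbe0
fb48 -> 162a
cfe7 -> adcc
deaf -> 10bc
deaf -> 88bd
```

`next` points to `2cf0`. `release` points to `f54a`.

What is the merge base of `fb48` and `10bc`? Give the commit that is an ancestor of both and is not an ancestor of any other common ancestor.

Ancestors of fb48: {162a, 862b, adcc, cfe7, fb48, fbe0}.
Ancestors of 10bc: {10bc, fbe0}.
Common ancestors: {fbe0}.
The only common ancestor is fbe0, so it is the merge base.

fbe0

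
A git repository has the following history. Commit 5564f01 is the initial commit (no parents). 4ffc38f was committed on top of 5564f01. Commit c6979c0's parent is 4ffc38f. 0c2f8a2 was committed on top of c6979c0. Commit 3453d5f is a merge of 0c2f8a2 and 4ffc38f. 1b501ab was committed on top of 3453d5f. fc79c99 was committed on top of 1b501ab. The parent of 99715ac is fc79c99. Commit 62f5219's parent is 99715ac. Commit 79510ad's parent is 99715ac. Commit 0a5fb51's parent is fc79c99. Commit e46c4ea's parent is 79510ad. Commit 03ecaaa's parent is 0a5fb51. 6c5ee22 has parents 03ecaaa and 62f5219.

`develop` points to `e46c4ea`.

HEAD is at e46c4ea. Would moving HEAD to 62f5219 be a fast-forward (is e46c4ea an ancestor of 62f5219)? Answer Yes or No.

No

A fast-forward from e46c4ea to 62f5219 is possible iff e46c4ea is an ancestor of 62f5219.
Ancestors of 62f5219: {0c2f8a2, 1b501ab, 3453d5f, 4ffc38f, 5564f01, 62f5219, 99715ac, c6979c0, fc79c99}.
e46c4ea is not among them, so fast-forward is not possible.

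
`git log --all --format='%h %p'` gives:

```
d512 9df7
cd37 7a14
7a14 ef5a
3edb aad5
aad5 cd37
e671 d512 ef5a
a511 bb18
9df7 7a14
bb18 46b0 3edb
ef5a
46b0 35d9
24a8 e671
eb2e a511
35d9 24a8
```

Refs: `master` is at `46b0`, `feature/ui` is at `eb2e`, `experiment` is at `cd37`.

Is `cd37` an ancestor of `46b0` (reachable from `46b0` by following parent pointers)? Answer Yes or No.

Ancestors of 46b0: {24a8, 35d9, 46b0, 7a14, 9df7, d512, e671, ef5a}.
cd37 is not in that set, so it is not an ancestor of 46b0.

No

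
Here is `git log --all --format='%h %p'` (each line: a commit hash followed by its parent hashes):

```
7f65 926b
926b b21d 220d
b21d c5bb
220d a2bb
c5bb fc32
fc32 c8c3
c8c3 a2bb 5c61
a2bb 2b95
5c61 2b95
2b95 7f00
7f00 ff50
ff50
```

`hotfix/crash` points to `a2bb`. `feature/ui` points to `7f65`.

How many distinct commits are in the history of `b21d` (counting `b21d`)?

9

Walking parent pointers from b21d: reachable set = {2b95, 5c61, 7f00, a2bb, b21d, c5bb, c8c3, fc32, ff50}.
That is 9 commits.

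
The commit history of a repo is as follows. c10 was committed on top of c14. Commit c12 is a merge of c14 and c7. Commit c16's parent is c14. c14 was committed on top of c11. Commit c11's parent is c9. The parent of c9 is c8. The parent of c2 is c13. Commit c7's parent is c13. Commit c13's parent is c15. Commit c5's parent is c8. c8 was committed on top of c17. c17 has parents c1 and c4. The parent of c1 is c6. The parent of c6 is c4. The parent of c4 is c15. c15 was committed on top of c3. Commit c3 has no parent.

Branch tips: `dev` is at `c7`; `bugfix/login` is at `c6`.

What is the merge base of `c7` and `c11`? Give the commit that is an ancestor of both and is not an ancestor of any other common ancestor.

Ancestors of c7: {c13, c15, c3, c7}.
Ancestors of c11: {c1, c11, c15, c17, c3, c4, c6, c8, c9}.
Common ancestors: {c15, c3}.
Among these, c15 is not an ancestor of any other common ancestor — it is the merge base.

c15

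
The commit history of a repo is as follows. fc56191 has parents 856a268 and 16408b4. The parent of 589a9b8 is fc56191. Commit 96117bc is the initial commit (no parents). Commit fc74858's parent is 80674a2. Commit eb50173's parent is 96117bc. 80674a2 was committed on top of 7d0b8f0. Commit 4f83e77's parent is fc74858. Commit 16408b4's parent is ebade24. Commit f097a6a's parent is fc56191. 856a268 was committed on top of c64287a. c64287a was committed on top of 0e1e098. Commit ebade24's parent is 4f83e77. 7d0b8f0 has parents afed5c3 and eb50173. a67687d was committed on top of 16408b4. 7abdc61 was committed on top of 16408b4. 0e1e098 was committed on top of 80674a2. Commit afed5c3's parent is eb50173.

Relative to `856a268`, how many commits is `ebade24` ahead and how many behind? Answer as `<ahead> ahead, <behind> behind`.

Reachable from ebade24: {4f83e77, 7d0b8f0, 80674a2, 96117bc, afed5c3, eb50173, ebade24, fc74858}.
Reachable from 856a268: {0e1e098, 7d0b8f0, 80674a2, 856a268, 96117bc, afed5c3, c64287a, eb50173}.
Only in ebade24's history (ahead): {4f83e77, ebade24, fc74858} — 3.
Only in 856a268's history (behind): {0e1e098, 856a268, c64287a} — 3.

3 ahead, 3 behind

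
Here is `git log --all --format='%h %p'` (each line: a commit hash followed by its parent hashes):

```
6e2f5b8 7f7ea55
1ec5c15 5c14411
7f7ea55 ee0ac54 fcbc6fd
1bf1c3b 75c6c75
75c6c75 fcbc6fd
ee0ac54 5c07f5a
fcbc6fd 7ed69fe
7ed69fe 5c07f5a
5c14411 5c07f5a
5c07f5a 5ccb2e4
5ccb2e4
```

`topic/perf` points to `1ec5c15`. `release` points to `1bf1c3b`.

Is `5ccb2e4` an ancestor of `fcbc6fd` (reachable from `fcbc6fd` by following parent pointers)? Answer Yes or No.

Ancestors of fcbc6fd (commits reachable by following parents): {5c07f5a, 5ccb2e4, 7ed69fe, fcbc6fd}.
5ccb2e4 is in that set, so it is an ancestor of fcbc6fd.

Yes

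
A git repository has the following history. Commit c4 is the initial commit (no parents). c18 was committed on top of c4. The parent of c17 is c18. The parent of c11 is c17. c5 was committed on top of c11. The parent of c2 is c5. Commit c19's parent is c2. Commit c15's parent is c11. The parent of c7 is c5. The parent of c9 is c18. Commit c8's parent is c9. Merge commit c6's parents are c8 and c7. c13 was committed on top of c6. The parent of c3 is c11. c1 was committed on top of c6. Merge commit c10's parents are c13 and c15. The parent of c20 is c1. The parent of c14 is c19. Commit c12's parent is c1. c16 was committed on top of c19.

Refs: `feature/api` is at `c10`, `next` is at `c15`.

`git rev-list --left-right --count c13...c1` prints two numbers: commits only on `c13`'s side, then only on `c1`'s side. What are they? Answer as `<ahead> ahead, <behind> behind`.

Reachable from c13: {c11, c13, c17, c18, c4, c5, c6, c7, c8, c9}.
Reachable from c1: {c1, c11, c17, c18, c4, c5, c6, c7, c8, c9}.
Only in c13's history (ahead): {c13} — 1.
Only in c1's history (behind): {c1} — 1.

1 ahead, 1 behind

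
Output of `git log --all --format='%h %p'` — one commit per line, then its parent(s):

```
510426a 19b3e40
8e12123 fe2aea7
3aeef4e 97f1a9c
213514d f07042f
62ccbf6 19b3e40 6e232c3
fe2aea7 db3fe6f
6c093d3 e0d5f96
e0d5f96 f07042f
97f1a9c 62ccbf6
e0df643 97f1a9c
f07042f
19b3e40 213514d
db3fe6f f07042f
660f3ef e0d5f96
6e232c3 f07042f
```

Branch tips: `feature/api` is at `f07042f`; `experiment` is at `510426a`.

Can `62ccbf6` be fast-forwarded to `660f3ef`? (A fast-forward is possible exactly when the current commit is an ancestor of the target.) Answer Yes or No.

No

A fast-forward from 62ccbf6 to 660f3ef is possible iff 62ccbf6 is an ancestor of 660f3ef.
Ancestors of 660f3ef: {660f3ef, e0d5f96, f07042f}.
62ccbf6 is not among them, so fast-forward is not possible.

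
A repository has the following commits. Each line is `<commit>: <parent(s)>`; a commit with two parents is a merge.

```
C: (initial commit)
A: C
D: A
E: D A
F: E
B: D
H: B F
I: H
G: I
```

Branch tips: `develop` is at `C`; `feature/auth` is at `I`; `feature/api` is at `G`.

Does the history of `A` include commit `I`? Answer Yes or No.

No

Ancestors of A: {A, C}.
I is not in that set, so it is not an ancestor of A.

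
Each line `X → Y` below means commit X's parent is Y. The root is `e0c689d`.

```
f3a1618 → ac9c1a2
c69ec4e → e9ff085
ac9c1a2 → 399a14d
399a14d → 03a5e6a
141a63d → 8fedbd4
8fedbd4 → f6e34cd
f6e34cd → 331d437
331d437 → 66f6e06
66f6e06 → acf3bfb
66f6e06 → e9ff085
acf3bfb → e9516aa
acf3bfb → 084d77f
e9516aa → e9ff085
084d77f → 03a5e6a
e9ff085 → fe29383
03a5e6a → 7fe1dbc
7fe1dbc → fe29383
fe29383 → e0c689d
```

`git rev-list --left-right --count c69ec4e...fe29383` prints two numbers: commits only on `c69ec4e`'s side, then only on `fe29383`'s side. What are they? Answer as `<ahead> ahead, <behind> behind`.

2 ahead, 0 behind

Reachable from c69ec4e: {c69ec4e, e0c689d, e9ff085, fe29383}.
Reachable from fe29383: {e0c689d, fe29383}.
Only in c69ec4e's history (ahead): {c69ec4e, e9ff085} — 2.
Only in fe29383's history (behind): {} — 0.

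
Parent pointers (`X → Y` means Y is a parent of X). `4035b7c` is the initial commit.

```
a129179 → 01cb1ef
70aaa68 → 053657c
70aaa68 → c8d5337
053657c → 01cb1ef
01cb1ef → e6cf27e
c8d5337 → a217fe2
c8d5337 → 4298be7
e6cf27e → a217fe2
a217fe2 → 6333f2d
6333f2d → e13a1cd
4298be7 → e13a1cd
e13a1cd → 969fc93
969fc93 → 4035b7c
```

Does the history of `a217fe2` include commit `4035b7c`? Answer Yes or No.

Yes

Ancestors of a217fe2 (commits reachable by following parents): {4035b7c, 6333f2d, 969fc93, a217fe2, e13a1cd}.
4035b7c is in that set, so it is an ancestor of a217fe2.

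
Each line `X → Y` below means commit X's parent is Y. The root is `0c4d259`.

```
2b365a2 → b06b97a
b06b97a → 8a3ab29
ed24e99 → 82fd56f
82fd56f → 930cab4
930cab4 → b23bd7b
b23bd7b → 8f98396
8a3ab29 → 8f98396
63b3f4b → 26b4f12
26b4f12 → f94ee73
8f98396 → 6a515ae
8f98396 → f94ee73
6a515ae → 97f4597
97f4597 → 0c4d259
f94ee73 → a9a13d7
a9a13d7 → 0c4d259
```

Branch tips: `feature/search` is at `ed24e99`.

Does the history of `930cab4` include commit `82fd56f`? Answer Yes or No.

No

Ancestors of 930cab4: {0c4d259, 6a515ae, 8f98396, 930cab4, 97f4597, a9a13d7, b23bd7b, f94ee73}.
82fd56f is not in that set, so it is not an ancestor of 930cab4.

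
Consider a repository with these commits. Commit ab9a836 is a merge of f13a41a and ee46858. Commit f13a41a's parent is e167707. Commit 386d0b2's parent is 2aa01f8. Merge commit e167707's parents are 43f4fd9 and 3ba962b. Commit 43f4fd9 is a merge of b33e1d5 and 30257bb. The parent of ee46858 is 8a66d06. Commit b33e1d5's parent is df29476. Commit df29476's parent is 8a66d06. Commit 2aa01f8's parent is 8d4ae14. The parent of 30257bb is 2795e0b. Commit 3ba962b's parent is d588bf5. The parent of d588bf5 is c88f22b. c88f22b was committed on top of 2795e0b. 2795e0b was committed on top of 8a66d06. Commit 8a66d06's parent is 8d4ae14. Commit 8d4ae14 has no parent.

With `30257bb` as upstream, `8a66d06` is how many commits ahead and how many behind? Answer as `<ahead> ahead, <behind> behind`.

0 ahead, 2 behind

Reachable from 8a66d06: {8a66d06, 8d4ae14}.
Reachable from 30257bb: {2795e0b, 30257bb, 8a66d06, 8d4ae14}.
Only in 8a66d06's history (ahead): {} — 0.
Only in 30257bb's history (behind): {2795e0b, 30257bb} — 2.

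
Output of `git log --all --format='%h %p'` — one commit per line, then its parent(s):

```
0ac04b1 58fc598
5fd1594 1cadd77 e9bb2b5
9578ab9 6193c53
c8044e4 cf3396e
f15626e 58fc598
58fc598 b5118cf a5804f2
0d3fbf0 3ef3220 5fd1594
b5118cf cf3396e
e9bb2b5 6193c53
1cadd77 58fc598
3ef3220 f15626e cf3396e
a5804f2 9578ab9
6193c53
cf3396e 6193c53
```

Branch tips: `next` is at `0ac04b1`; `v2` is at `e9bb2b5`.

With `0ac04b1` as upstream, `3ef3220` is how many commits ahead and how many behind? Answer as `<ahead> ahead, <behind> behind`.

Reachable from 3ef3220: {3ef3220, 58fc598, 6193c53, 9578ab9, a5804f2, b5118cf, cf3396e, f15626e}.
Reachable from 0ac04b1: {0ac04b1, 58fc598, 6193c53, 9578ab9, a5804f2, b5118cf, cf3396e}.
Only in 3ef3220's history (ahead): {3ef3220, f15626e} — 2.
Only in 0ac04b1's history (behind): {0ac04b1} — 1.

2 ahead, 1 behind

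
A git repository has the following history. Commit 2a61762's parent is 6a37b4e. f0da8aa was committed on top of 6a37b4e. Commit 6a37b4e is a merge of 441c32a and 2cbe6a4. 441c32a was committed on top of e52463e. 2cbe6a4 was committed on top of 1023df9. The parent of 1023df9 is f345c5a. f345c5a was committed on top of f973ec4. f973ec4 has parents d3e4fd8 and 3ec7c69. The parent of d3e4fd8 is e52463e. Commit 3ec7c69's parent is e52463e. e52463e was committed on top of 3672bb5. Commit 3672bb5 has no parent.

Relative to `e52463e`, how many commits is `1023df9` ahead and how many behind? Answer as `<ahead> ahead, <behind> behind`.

Reachable from 1023df9: {1023df9, 3672bb5, 3ec7c69, d3e4fd8, e52463e, f345c5a, f973ec4}.
Reachable from e52463e: {3672bb5, e52463e}.
Only in 1023df9's history (ahead): {1023df9, 3ec7c69, d3e4fd8, f345c5a, f973ec4} — 5.
Only in e52463e's history (behind): {} — 0.

5 ahead, 0 behind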